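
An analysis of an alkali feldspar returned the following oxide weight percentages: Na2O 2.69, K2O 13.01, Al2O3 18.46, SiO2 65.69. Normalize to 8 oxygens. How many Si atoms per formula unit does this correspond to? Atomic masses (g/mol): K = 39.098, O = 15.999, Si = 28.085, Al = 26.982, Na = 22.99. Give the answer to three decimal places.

Na2O (M=61.979): mol = 0.04340; Na = 0.08680, O = 0.04340.
K2O (M=94.195): mol = 0.13812; K = 0.27624, O = 0.13812.
Al2O3 (M=101.961): mol = 0.18105; Al = 0.36210, O = 0.54315.
SiO2 (M=60.083): mol = 1.09332; Si = 1.09332, O = 2.18664.
ΣO = 2.91131; factor = 8/ΣO = 2.74790.
Si apfu = 1.09332 × 2.74790 = 3.004.

3.004 Si apfu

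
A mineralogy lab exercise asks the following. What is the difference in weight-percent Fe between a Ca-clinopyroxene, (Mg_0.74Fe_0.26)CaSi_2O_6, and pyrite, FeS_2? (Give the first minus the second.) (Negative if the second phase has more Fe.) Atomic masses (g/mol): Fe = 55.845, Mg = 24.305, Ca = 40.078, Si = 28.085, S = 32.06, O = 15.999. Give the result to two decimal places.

Fe in (Mg_0.74Fe_0.26)CaSi_2O_6: molar mass 224.747 g/mol; 0.26×55.845 = 14.520 g → 6.46 wt%.
Fe in FeS_2: molar mass 119.965 g/mol; 1×55.845 = 55.845 g → 46.55 wt%.
Difference = 6.46 − 46.55 = -40.09 percentage points.

-40.09 percentage points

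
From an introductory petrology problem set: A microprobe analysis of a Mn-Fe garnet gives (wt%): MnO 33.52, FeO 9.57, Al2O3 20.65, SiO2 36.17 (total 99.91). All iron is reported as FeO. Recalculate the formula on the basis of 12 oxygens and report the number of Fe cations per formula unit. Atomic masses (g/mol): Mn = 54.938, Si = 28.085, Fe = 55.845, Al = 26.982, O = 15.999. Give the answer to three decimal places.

0.661 Fe apfu

MnO: 33.52/70.937 = 0.47253 mol → 0.47253 mol Mn, 0.47253 mol O.
FeO: 9.57/71.844 = 0.13321 mol → 0.13321 mol Fe, 0.13321 mol O.
Al2O3: 20.65/101.961 = 0.20253 mol → 0.40506 mol Al, 0.60759 mol O.
SiO2: 36.17/60.083 = 0.60200 mol → 0.60200 mol Si, 1.20400 mol O.
Total oxygen = 2.41733 mol. Normalization factor = 12/2.41733 = 4.96415.
Fe per 12 O = 0.13321 × 4.96415 = 0.661.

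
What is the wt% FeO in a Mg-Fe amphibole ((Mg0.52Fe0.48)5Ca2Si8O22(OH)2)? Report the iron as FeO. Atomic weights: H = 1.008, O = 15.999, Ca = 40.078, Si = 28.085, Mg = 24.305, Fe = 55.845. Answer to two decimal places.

19.42 wt%

M((Mg0.52Fe0.48)5Ca2Si8O22(OH)2) = 888.049 g/mol; M(FeO) = 71.844 g/mol.
Moles FeO per formula unit = 2.40 Fe ÷ 1 = 2.4000.
FeO fraction = (2.4000 × 71.844) / 888.049 = 172.426/888.049 = 0.1942.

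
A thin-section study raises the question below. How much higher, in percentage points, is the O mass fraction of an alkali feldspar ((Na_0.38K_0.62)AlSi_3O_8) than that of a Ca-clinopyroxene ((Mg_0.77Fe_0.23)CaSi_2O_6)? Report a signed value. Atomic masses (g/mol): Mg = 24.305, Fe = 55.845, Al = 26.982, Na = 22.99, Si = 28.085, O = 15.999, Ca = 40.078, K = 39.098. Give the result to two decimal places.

M((Na_0.38K_0.62)AlSi_3O_8) = 272.206 g/mol, so wt% O = 127.992/272.206 × 100 = 47.02%.
M((Mg_0.77Fe_0.23)CaSi_2O_6) = 223.801 g/mol, so wt% O = 95.994/223.801 × 100 = 42.89%.
47.02 − 42.89 = 4.13 pp.

4.13 percentage points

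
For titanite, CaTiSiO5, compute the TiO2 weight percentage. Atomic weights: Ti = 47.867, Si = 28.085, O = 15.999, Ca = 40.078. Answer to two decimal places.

40.74 wt%

Molar mass of CaTiSiO5 = 1·40.078 + 1·47.867 + 1·28.085 + 5·15.999 = 196.025 g/mol.
Each formula unit contains 1 Ti, equivalent to 1/1 = 1.0000 mol TiO2.
M(TiO2) = 1×47.867 + 2×15.999 = 79.865 g/mol.
Mass of TiO2 per formula unit = 1.0000 × 79.865 = 79.865 g.
TiO2 wt% = 79.865 / 196.025 × 100 = 40.74%.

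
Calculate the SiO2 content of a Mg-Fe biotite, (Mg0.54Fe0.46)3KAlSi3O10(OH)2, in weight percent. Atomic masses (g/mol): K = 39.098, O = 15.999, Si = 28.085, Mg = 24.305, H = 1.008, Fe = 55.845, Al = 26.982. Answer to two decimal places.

Molar mass of (Mg0.54Fe0.46)3KAlSi3O10(OH)2 = 1.62·24.305 + 1.38·55.845 + 1·39.098 + 1·26.982 + 3·28.085 + 12·15.999 + 2·1.008 = 460.779 g/mol.
Each formula unit contains 3 Si, equivalent to 3/1 = 3.0000 mol SiO2.
M(SiO2) = 1×28.085 + 2×15.999 = 60.083 g/mol.
Mass of SiO2 per formula unit = 3.0000 × 60.083 = 180.249 g.
SiO2 wt% = 180.249 / 460.779 × 100 = 39.12%.

39.12 wt%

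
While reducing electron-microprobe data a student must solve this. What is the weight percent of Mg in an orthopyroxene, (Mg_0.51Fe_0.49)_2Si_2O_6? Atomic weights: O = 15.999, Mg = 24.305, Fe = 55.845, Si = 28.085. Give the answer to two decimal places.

M((Mg_0.51Fe_0.49)_2Si_2O_6) = 231.683 g/mol.
Mg contributes 1.02 × 24.305 = 24.791 g per mole.
24.791/231.683 = 0.1070 → 10.70%.

10.70 weight percent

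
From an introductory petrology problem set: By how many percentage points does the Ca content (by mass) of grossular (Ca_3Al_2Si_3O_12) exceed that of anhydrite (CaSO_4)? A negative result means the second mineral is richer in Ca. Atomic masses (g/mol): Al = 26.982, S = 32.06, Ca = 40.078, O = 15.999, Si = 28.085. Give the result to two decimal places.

-2.75 percentage points

Ca in Ca_3Al_2Si_3O_12: molar mass 450.441 g/mol; 3×40.078 = 120.234 g → 26.69 wt%.
Ca in CaSO_4: molar mass 136.134 g/mol; 1×40.078 = 40.078 g → 29.44 wt%.
Difference = 26.69 − 29.44 = -2.75 percentage points.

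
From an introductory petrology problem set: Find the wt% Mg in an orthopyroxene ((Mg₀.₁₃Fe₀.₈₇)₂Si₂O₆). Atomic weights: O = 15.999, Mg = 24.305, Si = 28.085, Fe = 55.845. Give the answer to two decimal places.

2.47 mass %

Molar mass of (Mg₀.₁₃Fe₀.₈₇)₂Si₂O₆: 0.26×24.305 + 1.74×55.845 + 2×28.085 + 6×15.999 = 255.654 g/mol.
Mass of Mg per formula unit: 0.26 × 24.305 = 6.319 g.
Weight fraction Mg = 6.319 / 255.654 = 0.0247.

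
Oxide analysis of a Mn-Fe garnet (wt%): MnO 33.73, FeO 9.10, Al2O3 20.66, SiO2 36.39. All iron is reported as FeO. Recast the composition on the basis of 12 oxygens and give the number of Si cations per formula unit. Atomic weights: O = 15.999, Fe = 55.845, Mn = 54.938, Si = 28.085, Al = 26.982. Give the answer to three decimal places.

3.002 Si apfu

MnO: 33.73/70.937 = 0.47549 mol → 0.47549 mol Mn, 0.47549 mol O.
FeO: 9.10/71.844 = 0.12666 mol → 0.12666 mol Fe, 0.12666 mol O.
Al2O3: 20.66/101.961 = 0.20263 mol → 0.40526 mol Al, 0.60789 mol O.
SiO2: 36.39/60.083 = 0.60566 mol → 0.60566 mol Si, 1.21132 mol O.
Total oxygen = 2.42136 mol. Normalization factor = 12/2.42136 = 4.95589.
Si per 12 O = 0.60566 × 4.95589 = 3.002.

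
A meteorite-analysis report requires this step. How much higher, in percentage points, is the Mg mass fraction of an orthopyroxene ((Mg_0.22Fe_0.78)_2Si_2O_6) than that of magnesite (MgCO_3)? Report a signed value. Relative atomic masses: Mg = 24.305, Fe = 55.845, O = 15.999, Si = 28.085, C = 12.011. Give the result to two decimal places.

-24.55 percentage points

First mineral: 10.694 g Mg in 249.976 g formula = 4.28 wt% Mg.
Second mineral: 24.305 g Mg in 84.313 g formula = 28.83 wt% Mg.
4.28% − 28.83% gives a difference of -24.55 percentage points.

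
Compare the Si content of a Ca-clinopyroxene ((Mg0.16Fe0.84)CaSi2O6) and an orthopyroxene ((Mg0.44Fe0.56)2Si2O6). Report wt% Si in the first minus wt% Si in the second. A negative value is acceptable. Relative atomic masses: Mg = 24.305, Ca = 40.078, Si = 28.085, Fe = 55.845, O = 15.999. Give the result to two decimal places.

-0.68 percentage points

M((Mg0.16Fe0.84)CaSi2O6) = 243.041 g/mol, so wt% Si = 56.170/243.041 × 100 = 23.11%.
M((Mg0.44Fe0.56)2Si2O6) = 236.099 g/mol, so wt% Si = 56.170/236.099 × 100 = 23.79%.
23.11 − 23.79 = -0.68 pp.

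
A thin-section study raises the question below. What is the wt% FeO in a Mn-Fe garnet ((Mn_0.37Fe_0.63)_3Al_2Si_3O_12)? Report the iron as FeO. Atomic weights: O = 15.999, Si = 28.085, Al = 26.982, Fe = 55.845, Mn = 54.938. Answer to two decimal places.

27.34 wt%

Formula mass = 496.735 g/mol.
1.89 Fe → 1.8900 mol FeO per formula unit; M(FeO) = 71.844, so FeO mass = 135.785 g.
135.785/496.735 × 100 = 27.34 wt%.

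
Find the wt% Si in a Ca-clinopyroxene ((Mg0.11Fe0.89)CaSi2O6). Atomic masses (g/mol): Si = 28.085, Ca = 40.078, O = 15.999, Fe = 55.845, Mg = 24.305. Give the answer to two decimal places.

M((Mg0.11Fe0.89)CaSi2O6) = 244.618 g/mol.
Si contributes 2 × 28.085 = 56.170 g per mole.
56.170/244.618 = 0.2296 → 22.96%.

22.96 weight percent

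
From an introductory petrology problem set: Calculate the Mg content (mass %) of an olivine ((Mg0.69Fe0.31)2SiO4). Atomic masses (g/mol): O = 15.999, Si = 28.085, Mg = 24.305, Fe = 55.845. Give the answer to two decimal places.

20.93 mass %

Formula mass = 1.38·24.305 + 0.62·55.845 + 1·28.085 + 4·15.999 = 160.246 g/mol, of which 33.541 g is Mg.
So Mg makes up 33.541/160.246 = 0.2093 of the mass, i.e. 20.93%.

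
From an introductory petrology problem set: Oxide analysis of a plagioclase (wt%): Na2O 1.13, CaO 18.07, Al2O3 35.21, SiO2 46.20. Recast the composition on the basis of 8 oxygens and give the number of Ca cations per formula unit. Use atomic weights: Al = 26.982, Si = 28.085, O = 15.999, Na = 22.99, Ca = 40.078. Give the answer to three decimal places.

0.885 Ca apfu

1.13 wt% Na2O ÷ 61.979 g/mol = 0.01823 mol, giving 0.03646 Na and 0.01823 O.
18.07 wt% CaO ÷ 56.077 g/mol = 0.32224 mol, giving 0.32224 Ca and 0.32224 O.
35.21 wt% Al2O3 ÷ 101.961 g/mol = 0.34533 mol, giving 0.69066 Al and 1.03599 O.
46.20 wt% SiO2 ÷ 60.083 g/mol = 0.76894 mol, giving 0.76894 Si and 1.53788 O.
Oxygen sums to 2.91434; scaling by 8/2.91434 = 2.74505 puts the formula on 8 O.
Ca: 0.32224 × 2.74505 = 0.885 atoms per formula unit.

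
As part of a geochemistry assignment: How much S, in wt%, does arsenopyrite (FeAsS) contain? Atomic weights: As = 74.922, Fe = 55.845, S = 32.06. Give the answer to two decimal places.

M(FeAsS) = 162.827 g/mol.
S contributes 1 × 32.06 = 32.060 g per mole.
32.060/162.827 = 0.1969 → 19.69%.

19.69 wt%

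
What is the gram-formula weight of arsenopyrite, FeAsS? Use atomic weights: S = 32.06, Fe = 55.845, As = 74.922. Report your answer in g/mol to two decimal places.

The formula mass is the sum 1×55.845 + 1×74.922 + 1×32.06.

162.83 g/mol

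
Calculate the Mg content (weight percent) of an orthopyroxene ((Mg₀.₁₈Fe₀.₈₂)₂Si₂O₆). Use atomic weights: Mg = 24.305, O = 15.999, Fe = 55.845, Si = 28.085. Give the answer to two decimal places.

Molar mass of (Mg₀.₁₈Fe₀.₈₂)₂Si₂O₆: 0.36·24.305 + 1.64·55.845 + 2·28.085 + 6·15.999 = 252.500 g/mol.
Mass of Mg per formula unit: 0.36 × 24.305 = 8.750 g.
Weight fraction Mg = 8.750 / 252.500 = 0.0347.

3.47 weight percent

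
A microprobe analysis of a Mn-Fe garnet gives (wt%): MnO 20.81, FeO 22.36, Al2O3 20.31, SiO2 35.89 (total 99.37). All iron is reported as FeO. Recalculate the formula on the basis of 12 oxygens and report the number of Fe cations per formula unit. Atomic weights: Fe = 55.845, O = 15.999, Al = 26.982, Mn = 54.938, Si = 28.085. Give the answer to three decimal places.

MnO (M=70.937): mol = 0.29336; Mn = 0.29336, O = 0.29336.
FeO (M=71.844): mol = 0.31123; Fe = 0.31123, O = 0.31123.
Al2O3 (M=101.961): mol = 0.19919; Al = 0.39838, O = 0.59757.
SiO2 (M=60.083): mol = 0.59734; Si = 0.59734, O = 1.19468.
ΣO = 2.39684; factor = 12/ΣO = 5.00659.
Fe apfu = 0.31123 × 5.00659 = 1.558.

1.558 Fe apfu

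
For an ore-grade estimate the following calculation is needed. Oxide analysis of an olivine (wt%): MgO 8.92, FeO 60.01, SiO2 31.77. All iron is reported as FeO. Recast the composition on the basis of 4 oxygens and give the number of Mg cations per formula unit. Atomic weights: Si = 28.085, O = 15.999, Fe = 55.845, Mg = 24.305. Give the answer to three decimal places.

0.419 Mg apfu

8.92 wt% MgO ÷ 40.304 g/mol = 0.22132 mol, giving 0.22132 Mg and 0.22132 O.
60.01 wt% FeO ÷ 71.844 g/mol = 0.83528 mol, giving 0.83528 Fe and 0.83528 O.
31.77 wt% SiO2 ÷ 60.083 g/mol = 0.52877 mol, giving 0.52877 Si and 1.05754 O.
Oxygen sums to 2.11414; scaling by 4/2.11414 = 1.89202 puts the formula on 4 O.
Mg: 0.22132 × 1.89202 = 0.419 atoms per formula unit.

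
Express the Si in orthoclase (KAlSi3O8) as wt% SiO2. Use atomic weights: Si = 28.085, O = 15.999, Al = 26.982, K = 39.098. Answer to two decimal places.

64.76 wt%

Formula mass = 278.327 g/mol.
3 Si → 3.0000 mol SiO2 per formula unit; M(SiO2) = 60.083, so SiO2 mass = 180.249 g.
180.249/278.327 × 100 = 64.76 wt%.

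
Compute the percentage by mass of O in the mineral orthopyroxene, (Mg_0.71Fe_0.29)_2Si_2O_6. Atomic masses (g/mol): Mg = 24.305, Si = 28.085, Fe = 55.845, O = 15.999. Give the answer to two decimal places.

43.82 mass %

Formula mass = 1.42*24.305 + 0.58*55.845 + 2*28.085 + 6*15.999 = 219.067 g/mol, of which 95.994 g is O.
So O makes up 95.994/219.067 = 0.4382 of the mass, i.e. 43.82%.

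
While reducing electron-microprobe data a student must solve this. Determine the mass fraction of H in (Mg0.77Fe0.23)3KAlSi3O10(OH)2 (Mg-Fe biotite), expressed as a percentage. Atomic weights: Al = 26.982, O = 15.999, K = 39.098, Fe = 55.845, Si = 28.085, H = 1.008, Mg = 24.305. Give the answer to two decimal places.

0.46 weight percent

Formula mass = 2.31·24.305 + 0.69·55.845 + 1·39.098 + 1·26.982 + 3·28.085 + 12·15.999 + 2·1.008 = 439.017 g/mol, of which 2.016 g is H.
So H makes up 2.016/439.017 = 0.0046 of the mass, i.e. 0.46%.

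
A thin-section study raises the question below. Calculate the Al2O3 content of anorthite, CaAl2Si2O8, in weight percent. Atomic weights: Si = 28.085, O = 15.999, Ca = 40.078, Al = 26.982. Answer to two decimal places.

36.65 wt%

Molar mass of CaAl2Si2O8 = 1*40.078 + 2*26.982 + 2*28.085 + 8*15.999 = 278.204 g/mol.
Each formula unit contains 2 Al, equivalent to 2/2 = 1.0000 mol Al2O3.
M(Al2O3) = 2×26.982 + 3×15.999 = 101.961 g/mol.
Mass of Al2O3 per formula unit = 1.0000 × 101.961 = 101.961 g.
Al2O3 wt% = 101.961 / 278.204 × 100 = 36.65%.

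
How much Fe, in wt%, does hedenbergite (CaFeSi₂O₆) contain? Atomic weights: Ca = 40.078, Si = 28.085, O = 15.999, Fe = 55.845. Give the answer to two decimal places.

Molar mass of CaFeSi₂O₆: 1·40.078 + 1·55.845 + 2·28.085 + 6·15.999 = 248.087 g/mol.
Mass of Fe per formula unit: 1 × 55.845 = 55.845 g.
Weight fraction Fe = 55.845 / 248.087 = 0.2251.

22.51 wt%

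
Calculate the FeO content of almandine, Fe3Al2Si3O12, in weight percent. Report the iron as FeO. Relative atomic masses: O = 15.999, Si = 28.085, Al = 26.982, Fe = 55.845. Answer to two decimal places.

Molar mass of Fe3Al2Si3O12 = 3*55.845 + 2*26.982 + 3*28.085 + 12*15.999 = 497.742 g/mol.
Each formula unit contains 3 Fe, equivalent to 3/1 = 3.0000 mol FeO.
M(FeO) = 1×55.845 + 1×15.999 = 71.844 g/mol.
Mass of FeO per formula unit = 3.0000 × 71.844 = 215.532 g.
FeO wt% = 215.532 / 497.742 × 100 = 43.30%.

43.30 wt%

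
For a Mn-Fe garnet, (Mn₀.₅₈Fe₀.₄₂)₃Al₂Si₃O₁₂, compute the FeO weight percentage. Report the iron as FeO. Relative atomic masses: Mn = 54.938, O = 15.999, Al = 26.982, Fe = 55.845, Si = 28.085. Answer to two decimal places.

18.24 wt%

Formula mass = 496.164 g/mol.
1.26 Fe → 1.2600 mol FeO per formula unit; M(FeO) = 71.844, so FeO mass = 90.523 g.
90.523/496.164 × 100 = 18.24 wt%.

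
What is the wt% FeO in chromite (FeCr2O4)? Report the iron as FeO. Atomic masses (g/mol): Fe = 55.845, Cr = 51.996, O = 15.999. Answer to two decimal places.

32.10 wt%

Formula mass = 223.833 g/mol.
1 Fe → 1.0000 mol FeO per formula unit; M(FeO) = 71.844, so FeO mass = 71.844 g.
71.844/223.833 × 100 = 32.10 wt%.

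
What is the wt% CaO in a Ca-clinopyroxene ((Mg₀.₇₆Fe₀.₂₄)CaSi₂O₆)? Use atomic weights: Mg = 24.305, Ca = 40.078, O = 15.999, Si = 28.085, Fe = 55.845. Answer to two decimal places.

25.02 wt%

M((Mg₀.₇₆Fe₀.₂₄)CaSi₂O₆) = 224.117 g/mol; M(CaO) = 56.077 g/mol.
Moles CaO per formula unit = 1 Ca ÷ 1 = 1.0000.
CaO fraction = (1.0000 × 56.077) / 224.117 = 56.077/224.117 = 0.2502.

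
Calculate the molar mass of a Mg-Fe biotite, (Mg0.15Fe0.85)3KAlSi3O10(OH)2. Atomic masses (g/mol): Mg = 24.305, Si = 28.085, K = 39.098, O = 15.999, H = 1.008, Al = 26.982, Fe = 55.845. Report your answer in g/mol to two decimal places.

497.68 g/mol

The formula mass is the sum 0.45*24.305 + 2.55*55.845 + 1*39.098 + 1*26.982 + 3*28.085 + 12*15.999 + 2*1.008.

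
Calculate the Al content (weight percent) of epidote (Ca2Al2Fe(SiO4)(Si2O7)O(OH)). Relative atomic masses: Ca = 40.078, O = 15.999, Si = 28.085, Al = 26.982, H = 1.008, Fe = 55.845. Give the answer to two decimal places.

11.17 weight percent

Molar mass of Ca2Al2Fe(SiO4)(Si2O7)O(OH): 2*40.078 + 2*26.982 + 1*55.845 + 3*28.085 + 13*15.999 + 1*1.008 = 483.215 g/mol.
Mass of Al per formula unit: 2 × 26.982 = 53.964 g.
Weight fraction Al = 53.964 / 483.215 = 0.1117.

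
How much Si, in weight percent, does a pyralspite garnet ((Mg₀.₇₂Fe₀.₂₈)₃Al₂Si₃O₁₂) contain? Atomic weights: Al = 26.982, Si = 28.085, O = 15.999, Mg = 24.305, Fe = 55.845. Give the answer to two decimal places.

Formula mass = 2.16×24.305 + 0.84×55.845 + 2×26.982 + 3×28.085 + 12×15.999 = 429.616 g/mol, of which 84.255 g is Si.
So Si makes up 84.255/429.616 = 0.1961 of the mass, i.e. 19.61%.

19.61 weight percent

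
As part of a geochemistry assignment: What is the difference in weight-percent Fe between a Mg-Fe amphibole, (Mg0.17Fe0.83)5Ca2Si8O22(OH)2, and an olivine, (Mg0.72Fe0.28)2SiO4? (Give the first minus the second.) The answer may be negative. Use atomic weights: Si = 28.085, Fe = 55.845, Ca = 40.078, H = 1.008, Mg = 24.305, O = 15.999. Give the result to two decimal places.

4.82 percentage points

Fe in (Mg0.17Fe0.83)5Ca2Si8O22(OH)2: molar mass 943.244 g/mol; 4.15×55.845 = 231.757 g → 24.57 wt%.
Fe in (Mg0.72Fe0.28)2SiO4: molar mass 158.353 g/mol; 0.56×55.845 = 31.273 g → 19.75 wt%.
Difference = 24.57 − 19.75 = 4.82 percentage points.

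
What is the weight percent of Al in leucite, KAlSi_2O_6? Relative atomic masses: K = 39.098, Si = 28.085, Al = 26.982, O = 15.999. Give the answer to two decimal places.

12.36 weight percent

Molar mass of KAlSi_2O_6: 1·39.098 + 1·26.982 + 2·28.085 + 6·15.999 = 218.244 g/mol.
Mass of Al per formula unit: 1 × 26.982 = 26.982 g.
Weight fraction Al = 26.982 / 218.244 = 0.1236.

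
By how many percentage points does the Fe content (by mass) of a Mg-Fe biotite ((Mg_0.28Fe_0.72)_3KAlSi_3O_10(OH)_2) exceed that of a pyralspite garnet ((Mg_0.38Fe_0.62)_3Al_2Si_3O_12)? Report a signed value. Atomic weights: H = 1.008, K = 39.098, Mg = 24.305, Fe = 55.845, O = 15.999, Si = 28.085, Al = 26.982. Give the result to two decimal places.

M((Mg_0.28Fe_0.72)_3KAlSi_3O_10(OH)_2) = 485.380 g/mol, so wt% Fe = 120.625/485.380 × 100 = 24.85%.
M((Mg_0.38Fe_0.62)_3Al_2Si_3O_12) = 461.786 g/mol, so wt% Fe = 103.872/461.786 × 100 = 22.49%.
24.85 − 22.49 = 2.36 pp.

2.36 percentage points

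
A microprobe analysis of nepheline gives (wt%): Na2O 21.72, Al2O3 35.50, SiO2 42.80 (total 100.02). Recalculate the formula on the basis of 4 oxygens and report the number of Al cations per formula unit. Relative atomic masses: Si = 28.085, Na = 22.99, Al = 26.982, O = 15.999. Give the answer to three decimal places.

0.988 Al apfu

21.72 wt% Na2O ÷ 61.979 g/mol = 0.35044 mol, giving 0.70088 Na and 0.35044 O.
35.50 wt% Al2O3 ÷ 101.961 g/mol = 0.34817 mol, giving 0.69634 Al and 1.04451 O.
42.80 wt% SiO2 ÷ 60.083 g/mol = 0.71235 mol, giving 0.71235 Si and 1.42470 O.
Oxygen sums to 2.81965; scaling by 4/2.81965 = 1.41862 puts the formula on 4 O.
Al: 0.69634 × 1.41862 = 0.988 atoms per formula unit.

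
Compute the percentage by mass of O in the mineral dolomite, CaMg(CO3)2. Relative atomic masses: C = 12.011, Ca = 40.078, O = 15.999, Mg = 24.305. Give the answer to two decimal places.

Formula mass = 1*40.078 + 1*24.305 + 2*12.011 + 6*15.999 = 184.399 g/mol, of which 95.994 g is O.
So O makes up 95.994/184.399 = 0.5206 of the mass, i.e. 52.06%.

52.06 mass %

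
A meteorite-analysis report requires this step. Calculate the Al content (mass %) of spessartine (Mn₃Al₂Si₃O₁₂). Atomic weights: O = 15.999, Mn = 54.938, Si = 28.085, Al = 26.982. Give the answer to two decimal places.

Formula mass = 3*54.938 + 2*26.982 + 3*28.085 + 12*15.999 = 495.021 g/mol, of which 53.964 g is Al.
So Al makes up 53.964/495.021 = 0.1090 of the mass, i.e. 10.90%.

10.90 mass %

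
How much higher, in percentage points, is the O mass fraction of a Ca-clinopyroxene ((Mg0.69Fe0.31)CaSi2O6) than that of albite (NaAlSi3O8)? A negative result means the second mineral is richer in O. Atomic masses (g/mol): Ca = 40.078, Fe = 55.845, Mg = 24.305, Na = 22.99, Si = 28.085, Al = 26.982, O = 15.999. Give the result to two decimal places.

-6.40 percentage points

First mineral: 95.994 g O in 226.324 g formula = 42.41 wt% O.
Second mineral: 127.992 g O in 262.219 g formula = 48.81 wt% O.
42.41% − 48.81% gives a difference of -6.40 percentage points.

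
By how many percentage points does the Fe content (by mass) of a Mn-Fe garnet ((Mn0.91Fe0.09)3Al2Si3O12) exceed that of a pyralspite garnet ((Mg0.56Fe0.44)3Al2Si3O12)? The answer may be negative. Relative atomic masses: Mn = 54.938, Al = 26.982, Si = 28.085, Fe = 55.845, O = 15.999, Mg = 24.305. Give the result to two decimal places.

Fe in (Mn0.91Fe0.09)3Al2Si3O12: molar mass 495.266 g/mol; 0.27×55.845 = 15.078 g → 3.04 wt%.
Fe in (Mg0.56Fe0.44)3Al2Si3O12: molar mass 444.755 g/mol; 1.32×55.845 = 73.715 g → 16.57 wt%.
Difference = 3.04 − 16.57 = -13.53 percentage points.

-13.53 percentage points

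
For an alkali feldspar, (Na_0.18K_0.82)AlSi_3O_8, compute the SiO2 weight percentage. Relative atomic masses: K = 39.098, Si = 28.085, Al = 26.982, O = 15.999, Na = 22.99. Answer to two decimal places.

Formula mass = 275.428 g/mol.
3 Si → 3.0000 mol SiO2 per formula unit; M(SiO2) = 60.083, so SiO2 mass = 180.249 g.
180.249/275.428 × 100 = 65.44 wt%.

65.44 wt%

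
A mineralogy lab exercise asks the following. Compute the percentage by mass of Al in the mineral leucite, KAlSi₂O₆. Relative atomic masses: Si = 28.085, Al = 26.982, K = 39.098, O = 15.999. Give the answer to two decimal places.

Molar mass of KAlSi₂O₆: 1*39.098 + 1*26.982 + 2*28.085 + 6*15.999 = 218.244 g/mol.
Mass of Al per formula unit: 1 × 26.982 = 26.982 g.
Weight fraction Al = 26.982 / 218.244 = 0.1236.

12.36 mass %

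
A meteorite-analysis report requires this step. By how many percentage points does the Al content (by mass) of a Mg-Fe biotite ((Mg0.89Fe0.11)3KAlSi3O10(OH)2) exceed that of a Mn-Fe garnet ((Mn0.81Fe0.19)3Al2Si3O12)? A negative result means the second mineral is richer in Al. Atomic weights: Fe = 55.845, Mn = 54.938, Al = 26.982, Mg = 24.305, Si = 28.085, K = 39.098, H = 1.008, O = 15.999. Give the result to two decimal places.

First mineral: 26.982 g Al in 427.662 g formula = 6.31 wt% Al.
Second mineral: 53.964 g Al in 495.538 g formula = 10.89 wt% Al.
6.31% − 10.89% gives a difference of -4.58 percentage points.

-4.58 percentage points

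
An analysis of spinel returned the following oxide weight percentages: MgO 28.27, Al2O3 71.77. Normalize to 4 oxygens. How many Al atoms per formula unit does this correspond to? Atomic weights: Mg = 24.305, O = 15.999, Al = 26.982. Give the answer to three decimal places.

MgO: 28.27/40.304 = 0.70142 mol → 0.70142 mol Mg, 0.70142 mol O.
Al2O3: 71.77/101.961 = 0.70390 mol → 1.40780 mol Al, 2.11170 mol O.
Total oxygen = 2.81312 mol. Normalization factor = 4/2.81312 = 1.42191.
Al per 4 O = 1.40780 × 1.42191 = 2.002.

2.002 Al apfu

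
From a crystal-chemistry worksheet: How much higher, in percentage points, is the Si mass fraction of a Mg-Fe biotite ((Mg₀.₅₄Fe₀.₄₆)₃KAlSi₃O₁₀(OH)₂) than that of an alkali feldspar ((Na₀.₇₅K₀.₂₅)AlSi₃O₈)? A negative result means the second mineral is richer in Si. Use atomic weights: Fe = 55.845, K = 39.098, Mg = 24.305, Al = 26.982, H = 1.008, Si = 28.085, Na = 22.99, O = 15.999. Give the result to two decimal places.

-13.36 percentage points

First mineral: 84.255 g Si in 460.779 g formula = 18.29 wt% Si.
Second mineral: 84.255 g Si in 266.246 g formula = 31.65 wt% Si.
18.29% − 31.65% gives a difference of -13.36 percentage points.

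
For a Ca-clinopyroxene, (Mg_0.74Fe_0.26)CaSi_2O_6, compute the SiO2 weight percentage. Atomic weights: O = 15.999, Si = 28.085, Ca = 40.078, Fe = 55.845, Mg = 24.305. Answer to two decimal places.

53.47 wt%

M((Mg_0.74Fe_0.26)CaSi_2O_6) = 224.747 g/mol; M(SiO2) = 60.083 g/mol.
Moles SiO2 per formula unit = 2 Si ÷ 1 = 2.0000.
SiO2 fraction = (2.0000 × 60.083) / 224.747 = 120.166/224.747 = 0.5347.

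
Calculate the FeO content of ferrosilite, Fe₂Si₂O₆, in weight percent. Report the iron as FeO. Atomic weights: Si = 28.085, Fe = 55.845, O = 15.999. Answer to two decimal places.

Molar mass of Fe₂Si₂O₆ = 2·55.845 + 2·28.085 + 6·15.999 = 263.854 g/mol.
Each formula unit contains 2 Fe, equivalent to 2/1 = 2.0000 mol FeO.
M(FeO) = 1×55.845 + 1×15.999 = 71.844 g/mol.
Mass of FeO per formula unit = 2.0000 × 71.844 = 143.688 g.
FeO wt% = 143.688 / 263.854 × 100 = 54.46%.

54.46 wt%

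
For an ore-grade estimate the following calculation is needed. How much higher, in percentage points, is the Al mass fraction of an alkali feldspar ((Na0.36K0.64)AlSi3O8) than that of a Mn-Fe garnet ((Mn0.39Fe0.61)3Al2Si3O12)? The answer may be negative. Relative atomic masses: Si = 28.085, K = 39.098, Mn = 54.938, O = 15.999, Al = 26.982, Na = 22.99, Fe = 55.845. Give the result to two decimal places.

-0.96 percentage points

M((Na0.36K0.64)AlSi3O8) = 272.528 g/mol, so wt% Al = 26.982/272.528 × 100 = 9.90%.
M((Mn0.39Fe0.61)3Al2Si3O12) = 496.681 g/mol, so wt% Al = 53.964/496.681 × 100 = 10.86%.
9.90 − 10.86 = -0.96 pp.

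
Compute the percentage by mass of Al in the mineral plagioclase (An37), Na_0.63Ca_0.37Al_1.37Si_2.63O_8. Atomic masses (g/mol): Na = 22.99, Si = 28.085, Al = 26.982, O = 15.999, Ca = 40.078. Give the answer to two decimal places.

13.79 weight percent

Formula mass = 0.63·22.99 + 0.37·40.078 + 1.37·26.982 + 2.63·28.085 + 8·15.999 = 268.133 g/mol, of which 36.965 g is Al.
So Al makes up 36.965/268.133 = 0.1379 of the mass, i.e. 13.79%.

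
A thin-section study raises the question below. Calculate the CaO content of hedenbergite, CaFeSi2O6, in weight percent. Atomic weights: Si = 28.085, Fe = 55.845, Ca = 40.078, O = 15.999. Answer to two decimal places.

22.60 wt%

Formula mass = 248.087 g/mol.
1 Ca → 1.0000 mol CaO per formula unit; M(CaO) = 56.077, so CaO mass = 56.077 g.
56.077/248.087 × 100 = 22.60 wt%.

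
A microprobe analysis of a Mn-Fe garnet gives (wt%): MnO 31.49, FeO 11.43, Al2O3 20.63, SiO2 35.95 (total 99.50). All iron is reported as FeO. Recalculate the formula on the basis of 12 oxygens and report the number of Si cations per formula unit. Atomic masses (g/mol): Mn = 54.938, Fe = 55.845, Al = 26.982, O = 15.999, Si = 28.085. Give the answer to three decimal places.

MnO (M=70.937): mol = 0.44392; Mn = 0.44392, O = 0.44392.
FeO (M=71.844): mol = 0.15909; Fe = 0.15909, O = 0.15909.
Al2O3 (M=101.961): mol = 0.20233; Al = 0.40466, O = 0.60699.
SiO2 (M=60.083): mol = 0.59834; Si = 0.59834, O = 1.19668.
ΣO = 2.40668; factor = 12/ΣO = 4.98612.
Si apfu = 0.59834 × 4.98612 = 2.983.

2.983 Si apfu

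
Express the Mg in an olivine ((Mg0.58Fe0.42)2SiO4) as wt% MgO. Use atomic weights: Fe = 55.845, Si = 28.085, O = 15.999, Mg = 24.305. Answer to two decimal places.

27.96 wt%

M((Mg0.58Fe0.42)2SiO4) = 167.185 g/mol; M(MgO) = 40.304 g/mol.
Moles MgO per formula unit = 1.16 Mg ÷ 1 = 1.1600.
MgO fraction = (1.1600 × 40.304) / 167.185 = 46.753/167.185 = 0.2796.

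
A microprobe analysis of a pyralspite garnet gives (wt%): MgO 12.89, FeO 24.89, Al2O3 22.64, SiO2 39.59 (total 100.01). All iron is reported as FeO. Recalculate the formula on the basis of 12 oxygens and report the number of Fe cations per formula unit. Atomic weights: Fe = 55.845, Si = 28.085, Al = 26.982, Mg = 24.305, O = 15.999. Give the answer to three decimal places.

MgO (M=40.304): mol = 0.31982; Mg = 0.31982, O = 0.31982.
FeO (M=71.844): mol = 0.34645; Fe = 0.34645, O = 0.34645.
Al2O3 (M=101.961): mol = 0.22205; Al = 0.44410, O = 0.66615.
SiO2 (M=60.083): mol = 0.65892; Si = 0.65892, O = 1.31784.
ΣO = 2.65026; factor = 12/ΣO = 4.52786.
Fe apfu = 0.34645 × 4.52786 = 1.569.

1.569 Fe apfu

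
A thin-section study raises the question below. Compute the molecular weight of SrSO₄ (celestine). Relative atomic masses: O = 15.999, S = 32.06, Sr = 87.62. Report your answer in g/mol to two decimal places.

Sr: 1 × 87.62 = 87.6200
S: 1 × 32.06 = 32.0600
O: 4 × 15.999 = 63.9960
Summing the contributions gives the formula mass.

183.68 g/mol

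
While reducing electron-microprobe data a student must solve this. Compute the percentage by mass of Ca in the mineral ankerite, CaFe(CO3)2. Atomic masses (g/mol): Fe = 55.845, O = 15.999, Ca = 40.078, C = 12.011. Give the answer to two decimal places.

Formula mass = 1×40.078 + 1×55.845 + 2×12.011 + 6×15.999 = 215.939 g/mol, of which 40.078 g is Ca.
So Ca makes up 40.078/215.939 = 0.1856 of the mass, i.e. 18.56%.

18.56 weight percent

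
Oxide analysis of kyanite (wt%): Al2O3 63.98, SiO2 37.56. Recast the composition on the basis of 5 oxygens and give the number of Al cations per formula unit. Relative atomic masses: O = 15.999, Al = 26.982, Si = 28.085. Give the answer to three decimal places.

Al2O3: 63.98/101.961 = 0.62749 mol → 1.25498 mol Al, 1.88247 mol O.
SiO2: 37.56/60.083 = 0.62514 mol → 0.62514 mol Si, 1.25028 mol O.
Total oxygen = 3.13275 mol. Normalization factor = 5/3.13275 = 1.59604.
Al per 5 O = 1.25498 × 1.59604 = 2.003.

2.003 Al apfu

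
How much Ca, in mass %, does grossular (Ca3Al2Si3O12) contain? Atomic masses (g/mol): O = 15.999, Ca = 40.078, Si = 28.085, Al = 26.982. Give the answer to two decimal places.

26.69 mass %

M(Ca3Al2Si3O12) = 450.441 g/mol.
Ca contributes 3 × 40.078 = 120.234 g per mole.
120.234/450.441 = 0.2669 → 26.69%.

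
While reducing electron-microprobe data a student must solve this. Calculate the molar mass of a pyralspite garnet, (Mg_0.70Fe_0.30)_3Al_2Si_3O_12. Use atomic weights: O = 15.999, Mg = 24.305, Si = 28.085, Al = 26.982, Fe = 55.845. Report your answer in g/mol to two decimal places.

The formula mass is the sum 2.10*24.305 + 0.90*55.845 + 2*26.982 + 3*28.085 + 12*15.999.

431.51 g/mol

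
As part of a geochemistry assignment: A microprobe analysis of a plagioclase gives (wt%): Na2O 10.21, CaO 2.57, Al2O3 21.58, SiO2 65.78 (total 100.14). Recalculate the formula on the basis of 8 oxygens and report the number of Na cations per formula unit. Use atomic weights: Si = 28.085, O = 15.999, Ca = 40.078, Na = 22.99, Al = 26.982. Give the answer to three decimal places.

10.21 wt% Na2O ÷ 61.979 g/mol = 0.16473 mol, giving 0.32946 Na and 0.16473 O.
2.57 wt% CaO ÷ 56.077 g/mol = 0.04583 mol, giving 0.04583 Ca and 0.04583 O.
21.58 wt% Al2O3 ÷ 101.961 g/mol = 0.21165 mol, giving 0.42330 Al and 0.63495 O.
65.78 wt% SiO2 ÷ 60.083 g/mol = 1.09482 mol, giving 1.09482 Si and 2.18964 O.
Oxygen sums to 3.03515; scaling by 8/3.03515 = 2.63578 puts the formula on 8 O.
Na: 0.32946 × 2.63578 = 0.868 atoms per formula unit.

0.868 Na apfu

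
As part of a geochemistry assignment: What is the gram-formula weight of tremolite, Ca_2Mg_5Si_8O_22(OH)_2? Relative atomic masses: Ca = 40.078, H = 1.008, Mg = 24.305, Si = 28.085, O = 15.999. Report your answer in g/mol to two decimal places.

812.35 g/mol

Ca: 2 × 40.078 = 80.1560
Mg: 5 × 24.305 = 121.5250
Si: 8 × 28.085 = 224.6800
O: 24 × 15.999 = 383.9760
H: 2 × 1.008 = 2.0160
Summing the contributions gives the formula mass.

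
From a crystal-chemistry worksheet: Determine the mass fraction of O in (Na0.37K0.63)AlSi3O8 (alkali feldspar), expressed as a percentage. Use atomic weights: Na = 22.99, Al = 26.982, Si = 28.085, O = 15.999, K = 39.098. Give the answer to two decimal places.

Formula mass = 0.37·22.99 + 0.63·39.098 + 1·26.982 + 3·28.085 + 8·15.999 = 272.367 g/mol, of which 127.992 g is O.
So O makes up 127.992/272.367 = 0.4699 of the mass, i.e. 46.99%.

46.99 mass %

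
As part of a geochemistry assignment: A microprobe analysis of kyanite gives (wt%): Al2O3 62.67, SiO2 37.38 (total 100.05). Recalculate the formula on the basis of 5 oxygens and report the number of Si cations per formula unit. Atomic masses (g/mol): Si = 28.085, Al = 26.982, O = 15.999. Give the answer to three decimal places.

1.007 Si apfu

62.67 wt% Al2O3 ÷ 101.961 g/mol = 0.61465 mol, giving 1.22930 Al and 1.84395 O.
37.38 wt% SiO2 ÷ 60.083 g/mol = 0.62214 mol, giving 0.62214 Si and 1.24428 O.
Oxygen sums to 3.08823; scaling by 5/3.08823 = 1.61905 puts the formula on 5 O.
Si: 0.62214 × 1.61905 = 1.007 atoms per formula unit.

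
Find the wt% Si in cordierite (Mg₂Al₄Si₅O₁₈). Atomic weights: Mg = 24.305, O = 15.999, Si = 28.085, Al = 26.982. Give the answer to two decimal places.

Molar mass of Mg₂Al₄Si₅O₁₈: 2×24.305 + 4×26.982 + 5×28.085 + 18×15.999 = 584.945 g/mol.
Mass of Si per formula unit: 5 × 28.085 = 140.425 g.
Weight fraction Si = 140.425 / 584.945 = 0.2401.

24.01 wt%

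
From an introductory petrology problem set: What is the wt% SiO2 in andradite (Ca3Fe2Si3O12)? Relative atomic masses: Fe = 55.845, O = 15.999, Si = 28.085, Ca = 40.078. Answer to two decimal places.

Formula mass = 508.167 g/mol.
3 Si → 3.0000 mol SiO2 per formula unit; M(SiO2) = 60.083, so SiO2 mass = 180.249 g.
180.249/508.167 × 100 = 35.47 wt%.

35.47 wt%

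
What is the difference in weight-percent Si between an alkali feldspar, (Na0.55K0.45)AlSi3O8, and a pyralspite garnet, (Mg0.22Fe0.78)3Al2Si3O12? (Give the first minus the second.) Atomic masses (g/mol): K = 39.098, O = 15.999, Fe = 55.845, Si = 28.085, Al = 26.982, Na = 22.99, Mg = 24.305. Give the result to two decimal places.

First mineral: 84.255 g Si in 269.468 g formula = 31.27 wt% Si.
Second mineral: 84.255 g Si in 476.926 g formula = 17.67 wt% Si.
31.27% − 17.67% gives a difference of 13.60 percentage points.

13.60 percentage points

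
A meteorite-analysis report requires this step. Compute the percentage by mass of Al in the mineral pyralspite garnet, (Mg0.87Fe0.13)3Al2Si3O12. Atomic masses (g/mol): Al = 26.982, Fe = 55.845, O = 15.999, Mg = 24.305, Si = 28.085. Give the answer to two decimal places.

12.99 mass %

Molar mass of (Mg0.87Fe0.13)3Al2Si3O12: 2.61*24.305 + 0.39*55.845 + 2*26.982 + 3*28.085 + 12*15.999 = 415.423 g/mol.
Mass of Al per formula unit: 2 × 26.982 = 53.964 g.
Weight fraction Al = 53.964 / 415.423 = 0.1299.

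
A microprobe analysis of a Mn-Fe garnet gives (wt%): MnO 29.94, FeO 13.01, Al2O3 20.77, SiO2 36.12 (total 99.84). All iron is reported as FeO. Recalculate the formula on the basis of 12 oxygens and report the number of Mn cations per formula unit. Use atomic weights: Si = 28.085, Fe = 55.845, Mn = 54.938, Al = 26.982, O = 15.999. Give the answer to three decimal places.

MnO: 29.94/70.937 = 0.42206 mol → 0.42206 mol Mn, 0.42206 mol O.
FeO: 13.01/71.844 = 0.18109 mol → 0.18109 mol Fe, 0.18109 mol O.
Al2O3: 20.77/101.961 = 0.20371 mol → 0.40742 mol Al, 0.61113 mol O.
SiO2: 36.12/60.083 = 0.60117 mol → 0.60117 mol Si, 1.20234 mol O.
Total oxygen = 2.41662 mol. Normalization factor = 12/2.41662 = 4.96561.
Mn per 12 O = 0.42206 × 4.96561 = 2.096.

2.096 Mn apfu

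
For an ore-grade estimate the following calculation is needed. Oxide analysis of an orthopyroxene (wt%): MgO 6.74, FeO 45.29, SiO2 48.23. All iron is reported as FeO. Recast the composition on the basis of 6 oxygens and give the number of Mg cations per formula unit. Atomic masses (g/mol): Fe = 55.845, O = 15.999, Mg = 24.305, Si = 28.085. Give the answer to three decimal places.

6.74 wt% MgO ÷ 40.304 g/mol = 0.16723 mol, giving 0.16723 Mg and 0.16723 O.
45.29 wt% FeO ÷ 71.844 g/mol = 0.63039 mol, giving 0.63039 Fe and 0.63039 O.
48.23 wt% SiO2 ÷ 60.083 g/mol = 0.80272 mol, giving 0.80272 Si and 1.60544 O.
Oxygen sums to 2.40306; scaling by 6/2.40306 = 2.49682 puts the formula on 6 O.
Mg: 0.16723 × 2.49682 = 0.418 atoms per formula unit.

0.418 Mg apfu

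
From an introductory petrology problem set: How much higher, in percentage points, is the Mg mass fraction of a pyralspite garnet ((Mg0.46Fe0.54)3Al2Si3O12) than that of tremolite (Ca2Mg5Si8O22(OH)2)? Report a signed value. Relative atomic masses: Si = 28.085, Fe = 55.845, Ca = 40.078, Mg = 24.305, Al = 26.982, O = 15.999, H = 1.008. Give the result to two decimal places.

First mineral: 33.541 g Mg in 454.217 g formula = 7.38 wt% Mg.
Second mineral: 121.525 g Mg in 812.353 g formula = 14.96 wt% Mg.
7.38% − 14.96% gives a difference of -7.58 percentage points.

-7.58 percentage points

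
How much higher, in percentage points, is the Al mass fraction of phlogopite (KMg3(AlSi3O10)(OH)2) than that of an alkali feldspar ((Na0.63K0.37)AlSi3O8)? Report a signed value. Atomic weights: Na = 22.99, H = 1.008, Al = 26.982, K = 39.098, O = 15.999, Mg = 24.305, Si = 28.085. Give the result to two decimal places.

Al in KMg3(AlSi3O10)(OH)2: molar mass 417.254 g/mol; 1×26.982 = 26.982 g → 6.47 wt%.
Al in (Na0.63K0.37)AlSi3O8: molar mass 268.179 g/mol; 1×26.982 = 26.982 g → 10.06 wt%.
Difference = 6.47 − 10.06 = -3.59 percentage points.

-3.59 percentage points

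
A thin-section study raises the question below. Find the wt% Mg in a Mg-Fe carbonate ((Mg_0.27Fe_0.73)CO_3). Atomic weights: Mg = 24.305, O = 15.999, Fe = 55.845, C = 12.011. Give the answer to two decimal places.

Formula mass = 0.27*24.305 + 0.73*55.845 + 1*12.011 + 3*15.999 = 107.337 g/mol, of which 6.562 g is Mg.
So Mg makes up 6.562/107.337 = 0.0611 of the mass, i.e. 6.11%.

6.11 mass %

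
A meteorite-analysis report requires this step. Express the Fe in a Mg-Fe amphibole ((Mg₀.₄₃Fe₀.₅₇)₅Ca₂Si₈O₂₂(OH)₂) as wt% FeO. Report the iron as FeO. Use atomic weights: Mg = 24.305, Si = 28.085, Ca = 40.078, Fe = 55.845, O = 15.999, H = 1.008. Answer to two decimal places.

22.69 wt%

Molar mass of (Mg₀.₄₃Fe₀.₅₇)₅Ca₂Si₈O₂₂(OH)₂ = 2.15·24.305 + 2.85·55.845 + 2·40.078 + 8·28.085 + 24·15.999 + 2·1.008 = 902.242 g/mol.
Each formula unit contains 2.85 Fe, equivalent to 2.85/1 = 2.8500 mol FeO.
M(FeO) = 1×55.845 + 1×15.999 = 71.844 g/mol.
Mass of FeO per formula unit = 2.8500 × 71.844 = 204.755 g.
FeO wt% = 204.755 / 902.242 × 100 = 22.69%.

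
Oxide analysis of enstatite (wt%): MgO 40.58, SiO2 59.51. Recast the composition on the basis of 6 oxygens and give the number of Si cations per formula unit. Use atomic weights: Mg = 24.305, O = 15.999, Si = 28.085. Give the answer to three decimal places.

1.989 Si apfu

MgO (M=40.304): mol = 1.00685; Mg = 1.00685, O = 1.00685.
SiO2 (M=60.083): mol = 0.99046; Si = 0.99046, O = 1.98092.
ΣO = 2.98777; factor = 6/ΣO = 2.00819.
Si apfu = 0.99046 × 2.00819 = 1.989.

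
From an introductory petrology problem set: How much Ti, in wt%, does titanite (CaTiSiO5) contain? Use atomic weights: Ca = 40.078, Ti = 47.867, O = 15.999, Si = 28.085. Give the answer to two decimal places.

M(CaTiSiO5) = 196.025 g/mol.
Ti contributes 1 × 47.867 = 47.867 g per mole.
47.867/196.025 = 0.2442 → 24.42%.

24.42 wt%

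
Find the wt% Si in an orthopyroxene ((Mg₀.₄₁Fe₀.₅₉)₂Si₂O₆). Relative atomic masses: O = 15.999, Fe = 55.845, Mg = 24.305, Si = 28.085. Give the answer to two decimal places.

23.60 weight percent

Formula mass = 0.82×24.305 + 1.18×55.845 + 2×28.085 + 6×15.999 = 237.991 g/mol, of which 56.170 g is Si.
So Si makes up 56.170/237.991 = 0.2360 of the mass, i.e. 23.60%.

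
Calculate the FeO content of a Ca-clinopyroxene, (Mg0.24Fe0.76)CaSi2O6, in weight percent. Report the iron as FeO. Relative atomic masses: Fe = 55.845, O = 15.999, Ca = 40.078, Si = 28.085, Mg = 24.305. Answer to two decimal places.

22.70 wt%

M((Mg0.24Fe0.76)CaSi2O6) = 240.517 g/mol; M(FeO) = 71.844 g/mol.
Moles FeO per formula unit = 0.76 Fe ÷ 1 = 0.7600.
FeO fraction = (0.7600 × 71.844) / 240.517 = 54.601/240.517 = 0.2270.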